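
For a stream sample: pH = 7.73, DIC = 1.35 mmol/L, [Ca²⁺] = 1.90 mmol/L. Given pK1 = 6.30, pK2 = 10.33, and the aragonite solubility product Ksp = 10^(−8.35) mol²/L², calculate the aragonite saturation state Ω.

α₂ = 1 / (1 + [H⁺]/K2 + [H⁺]²/(K1K2)) = 1 / (1 + 10^+2.60 + 10^+1.17)
   = 1 / (1 + 398.11 + 14.791) = 1/413.90 = 0.002416
[CO3²⁻] = α₂ × DIC = 0.002416 × 1.35 = 0.003262 mmol/L = 3.262 μmol/L
Ksp = 10^(−8.35) = 4.467×10^-9
Ω = [Ca²⁺][CO3²⁻]/Ksp = (1.90×10^-3)(3.262×10^-6) / 4.467×10^-9 = 1.39

Ω = 1.39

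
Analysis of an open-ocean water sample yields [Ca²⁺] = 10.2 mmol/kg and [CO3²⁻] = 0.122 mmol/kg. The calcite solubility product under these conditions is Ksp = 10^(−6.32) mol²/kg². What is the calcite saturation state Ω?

Ksp = 10^(−6.32) = 4.786×10^-7
Ω = [Ca²⁺][CO3²⁻]/Ksp = (10.2×10^-3)(0.122×10^-3) / 4.786×10^-7 = 2.60

Ω = 2.60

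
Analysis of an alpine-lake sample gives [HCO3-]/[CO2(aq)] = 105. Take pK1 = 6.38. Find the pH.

From K1 = [H⁺][HCO3-]/[CO2(aq)]:  pH = pK1 + log₁₀([HCO3-]/[CO2(aq)])
log₁₀(105) = +2.021
pH = 6.38 + (+2.021) = 8.40

pH = 8.40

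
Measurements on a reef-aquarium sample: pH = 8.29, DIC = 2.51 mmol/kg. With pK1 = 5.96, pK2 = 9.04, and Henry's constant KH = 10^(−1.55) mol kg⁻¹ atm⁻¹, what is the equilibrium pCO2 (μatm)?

pCO2 = 352 μatm

α₀ = 1 / (1 + K1/[H⁺] + K1K2/[H⁺]²) = 1 / (1 + 10^+2.33 + 10^+1.58)
   = 1 / (1 + 213.80 + 38.019) = 1/252.82 = 0.003955
[CO2*] = α₀ × DIC = 0.003955 × 2.51 = 0.009928 mmol/kg = 9.928 μmol/kg
pCO2 = [CO2*]/KH = 9.928×10^-6 / 2.818×10^-2 = 352 μatm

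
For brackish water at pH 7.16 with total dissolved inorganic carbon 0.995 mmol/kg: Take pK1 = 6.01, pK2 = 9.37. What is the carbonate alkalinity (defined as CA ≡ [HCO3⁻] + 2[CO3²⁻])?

CA = 0.935 mmol/kg

CA = [HCO3⁻] + 2[CO3²⁻] = (α₁ + 2α₂)·DIC
At pH 7.16: [H⁺]/K1 = 10^-1.15 = 0.070795, K2/[H⁺] = 10^-2.21 = 0.0061660
α₁ = 1/(1 + 0.070795 + 0.0061660) = 1/1.0770 = 0.9285; α₂ = α₁·K2/[H⁺] = 0.005725
α₁ + 2α₂ = 0.9400
CA = 0.9400 × 0.995 = 0.935 mmol/kg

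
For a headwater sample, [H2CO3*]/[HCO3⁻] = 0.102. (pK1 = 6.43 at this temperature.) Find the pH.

From K1 = [H⁺][HCO3⁻]/[H2CO3*]:  pH = pK1 − log₁₀([H2CO3*]/[HCO3⁻])
log₁₀(0.102) = -0.991
pH = 6.43 − (-0.991) = 7.42

pH = 7.42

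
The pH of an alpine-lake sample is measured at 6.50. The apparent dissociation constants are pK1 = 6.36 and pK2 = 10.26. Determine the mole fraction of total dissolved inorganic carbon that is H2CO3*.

α₀ = 1 / (1 + K1/[H⁺] + K1K2/[H⁺]²) = 1 / (1 + 10^+0.14 + 10^-3.62)
   = 1 / (1 + 1.3804 + 0.00023988) = 1/2.3806 = 0.4201

α₀ = 0.420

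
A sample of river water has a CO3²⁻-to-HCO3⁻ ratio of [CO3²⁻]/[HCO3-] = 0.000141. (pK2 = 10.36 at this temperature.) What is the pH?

From K2 = [H⁺][CO3²⁻]/[HCO3-]:  pH = pK2 + log₁₀([CO3²⁻]/[HCO3-])
log₁₀(0.000141) = -3.851
pH = 10.36 + (-3.851) = 6.51

pH = 6.51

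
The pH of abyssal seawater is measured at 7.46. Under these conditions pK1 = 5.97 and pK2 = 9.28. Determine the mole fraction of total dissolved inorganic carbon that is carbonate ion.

α₂ = 0.0144

α₂ = 1 / (1 + [H⁺]/K2 + [H⁺]²/(K1K2)) = 1 / (1 + 10^+1.82 + 10^+0.33)
   = 1 / (1 + 66.069 + 2.1380) = 1/69.207 = 0.01445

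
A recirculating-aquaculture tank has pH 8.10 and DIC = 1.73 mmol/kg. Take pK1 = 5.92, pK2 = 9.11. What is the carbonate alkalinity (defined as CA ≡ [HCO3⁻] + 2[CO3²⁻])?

CA = [HCO3⁻] + 2[CO3²⁻] = (α₁ + 2α₂)·DIC
At pH 8.10: [H⁺]/K1 = 10^-2.18 = 0.0066069, K2/[H⁺] = 10^-1.01 = 0.097724
α₁ = 1/(1 + 0.0066069 + 0.097724) = 1/1.1043 = 0.9055; α₂ = α₁·K2/[H⁺] = 0.08849
α₁ + 2α₂ = 1.0825
CA = 1.0825 × 1.73 = 1.87 mmol/kg

CA = 1.87 mmol/kg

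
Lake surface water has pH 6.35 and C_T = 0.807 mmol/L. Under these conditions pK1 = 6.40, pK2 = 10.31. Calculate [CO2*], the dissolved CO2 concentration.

[CO2*] = 0.427 mmol/L

α₀ = 1 / (1 + K1/[H⁺] + K1K2/[H⁺]²) = 1 / (1 + 10^-0.05 + 10^-4.01)
   = 1 / (1 + 0.89125 + 9.7724×10^-5) = 1/1.8913 = 0.5287
[CO2*] = α₀ × DIC = 0.5287 × 0.807 = 0.427 mmol/L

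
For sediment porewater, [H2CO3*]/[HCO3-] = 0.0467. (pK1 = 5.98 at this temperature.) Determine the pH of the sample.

pH = 7.31

From K1 = [H⁺][HCO3-]/[H2CO3*]:  pH = pK1 − log₁₀([H2CO3*]/[HCO3-])
log₁₀(0.0467) = -1.331
pH = 5.98 − (-1.331) = 7.31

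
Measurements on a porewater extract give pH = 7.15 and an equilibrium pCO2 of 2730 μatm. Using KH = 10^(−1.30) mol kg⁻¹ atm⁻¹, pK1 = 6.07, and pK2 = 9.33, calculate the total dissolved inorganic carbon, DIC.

DIC = 1.79 mmol/kg

[CO2*] = KH · pCO2 = 10^(−1.30) × 2730×10^-6 = 1.368×10^-4 mol/kg
α₀ = 1/(1 + K1/[H⁺] + K1K2/[H⁺]²) = 1/(1 + 10^+1.08 + 10^-1.10) = 0.07632
DIC = [CO2*]/α₀ = 1.368×10^-4 / 0.07632 = 1.79 mmol/kg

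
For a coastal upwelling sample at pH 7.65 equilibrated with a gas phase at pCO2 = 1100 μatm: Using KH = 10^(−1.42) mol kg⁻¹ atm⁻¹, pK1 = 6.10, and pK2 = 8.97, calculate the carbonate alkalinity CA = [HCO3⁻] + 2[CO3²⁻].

CA = 1.63 mmol/kg

[CO2*] = KH · pCO2 = 10^(−1.42) × 1100×10^-6 = 4.182×10^-5 mol/kg
α₀ = 1/(1 + K1/[H⁺] + K1K2/[H⁺]²) = 1/(1 + 10^+1.55 + 10^+0.23) = 0.02619
DIC = [CO2*]/α₀ = 4.182×10^-5 / 0.02619 = 1.597 mmol/kg
CA = (α₁ + 2α₂)·DIC = (0.9293 + 2×0.04448) × 1.597 = 1.63 mmol/kg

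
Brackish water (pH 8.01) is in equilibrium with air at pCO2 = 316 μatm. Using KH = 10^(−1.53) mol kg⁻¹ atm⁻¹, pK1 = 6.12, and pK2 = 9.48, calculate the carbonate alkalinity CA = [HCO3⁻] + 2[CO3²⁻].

[CO2*] = KH · pCO2 = 10^(−1.53) × 316×10^-6 = 9.326×10^-6 mol/kg
α₀ = 1/(1 + K1/[H⁺] + K1K2/[H⁺]²) = 1/(1 + 10^+1.89 + 10^+0.42) = 0.01231
DIC = [CO2*]/α₀ = 9.326×10^-6 / 0.01231 = 0.7578 mmol/kg
CA = (α₁ + 2α₂)·DIC = (0.9553 + 2×0.03237) × 0.7578 = 0.773 mmol/kg

CA = 0.773 mmol/kg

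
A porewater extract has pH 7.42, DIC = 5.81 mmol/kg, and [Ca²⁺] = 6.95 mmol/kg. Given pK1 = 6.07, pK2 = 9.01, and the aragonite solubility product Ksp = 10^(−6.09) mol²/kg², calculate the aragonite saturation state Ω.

Ω = 1.19

α₂ = 1 / (1 + [H⁺]/K2 + [H⁺]²/(K1K2)) = 1 / (1 + 10^+1.59 + 10^+0.24)
   = 1 / (1 + 38.905 + 1.7378) = 1/41.642 = 0.02401
[CO3²⁻] = α₂ × DIC = 0.02401 × 5.81 = 0.1395 mmol/kg
Ksp = 10^(−6.09) = 8.128×10^-7
Ω = [Ca²⁺][CO3²⁻]/Ksp = (6.95×10^-3)(1.395×10^-4) / 8.128×10^-7 = 1.19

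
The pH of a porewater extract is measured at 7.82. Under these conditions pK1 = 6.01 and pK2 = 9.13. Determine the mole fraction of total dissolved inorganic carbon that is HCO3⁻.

α₁ = 0.939

α₁ = 1 / (1 + [H⁺]/K1 + K2/[H⁺]) = 1 / (1 + 10^-1.81 + 10^-1.31)
   = 1 / (1 + 0.015488 + 0.048978) = 1/1.0645 = 0.9394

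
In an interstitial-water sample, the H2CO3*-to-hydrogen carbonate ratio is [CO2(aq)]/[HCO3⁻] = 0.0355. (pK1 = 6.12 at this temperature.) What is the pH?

pH = 7.57

From K1 = [H⁺][HCO3⁻]/[CO2(aq)]:  pH = pK1 − log₁₀([CO2(aq)]/[HCO3⁻])
log₁₀(0.0355) = -1.450
pH = 6.12 − (-1.450) = 7.57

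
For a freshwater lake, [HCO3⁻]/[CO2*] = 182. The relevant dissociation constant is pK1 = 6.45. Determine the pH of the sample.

pH = 8.71

From K1 = [H⁺][HCO3⁻]/[CO2*]:  pH = pK1 + log₁₀([HCO3⁻]/[CO2*])
log₁₀(182) = +2.260
pH = 6.45 + (+2.260) = 8.71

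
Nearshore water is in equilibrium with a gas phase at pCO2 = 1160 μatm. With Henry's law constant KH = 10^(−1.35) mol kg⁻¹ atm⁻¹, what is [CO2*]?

[CO2*] = 51.8 μmol/kg

KH = 10^(−1.35) = 4.467×10^-2 mol kg⁻¹ atm⁻¹
[CO2*] = KH · pCO2 = 4.467×10^-2 × 1160×10^-6 atm = 5.18×10^-5 mol/kg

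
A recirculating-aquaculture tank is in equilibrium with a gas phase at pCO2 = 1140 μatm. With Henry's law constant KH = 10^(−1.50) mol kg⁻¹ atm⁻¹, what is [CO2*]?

[CO2*] = 36.0 μmol/kg

KH = 10^(−1.50) = 3.162×10^-2 mol kg⁻¹ atm⁻¹
[CO2*] = KH · pCO2 = 3.162×10^-2 × 1140×10^-6 atm = 3.60×10^-5 mol/kg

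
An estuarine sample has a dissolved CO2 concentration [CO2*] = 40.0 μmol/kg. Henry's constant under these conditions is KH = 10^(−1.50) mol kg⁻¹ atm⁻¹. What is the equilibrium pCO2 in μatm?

pCO2 = 1260 μatm

KH = 10^(−1.50) = 3.162×10^-2 mol kg⁻¹ atm⁻¹
pCO2 = [CO2*]/KH = 40.0×10^-6 / 3.162×10^-2 = 1.26×10^-3 atm = 1260 μatm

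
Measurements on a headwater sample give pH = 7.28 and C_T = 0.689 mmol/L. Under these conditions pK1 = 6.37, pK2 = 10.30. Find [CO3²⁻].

α₂ = 1 / (1 + [H⁺]/K2 + [H⁺]²/(K1K2)) = 1 / (1 + 10^+3.02 + 10^+2.11)
   = 1 / (1 + 1047.1 + 128.82) = 1/1177.0 = 0.0008497
[CO3²⁻] = α₂ × DIC = 0.0008497 × 0.689 = 0.000585 mmol/L = 0.585 μmol/L

[CO3²⁻] = 0.585 μmol/L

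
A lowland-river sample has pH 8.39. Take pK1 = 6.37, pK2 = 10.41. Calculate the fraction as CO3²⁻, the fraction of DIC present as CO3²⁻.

α₂ = 1 / (1 + [H⁺]/K2 + [H⁺]²/(K1K2)) = 1 / (1 + 10^+2.02 + 10^+0.00)
   = 1 / (1 + 104.71 + 1.0000) = 1/106.71 = 0.009371

α₂ = 0.00937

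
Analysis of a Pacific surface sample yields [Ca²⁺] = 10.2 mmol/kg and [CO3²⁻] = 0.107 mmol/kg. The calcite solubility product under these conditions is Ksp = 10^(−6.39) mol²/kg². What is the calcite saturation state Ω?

Ω = 2.68

Ksp = 10^(−6.39) = 4.074×10^-7
Ω = [Ca²⁺][CO3²⁻]/Ksp = (10.2×10^-3)(0.107×10^-3) / 4.074×10^-7 = 2.68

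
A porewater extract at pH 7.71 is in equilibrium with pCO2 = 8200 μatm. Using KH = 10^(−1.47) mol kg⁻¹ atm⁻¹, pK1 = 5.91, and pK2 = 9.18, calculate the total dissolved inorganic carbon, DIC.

DIC = 18.4 mmol/kg

[CO2*] = KH · pCO2 = 10^(−1.47) × 8200×10^-6 = 2.779×10^-4 mol/kg
α₀ = 1/(1 + K1/[H⁺] + K1K2/[H⁺]²) = 1/(1 + 10^+1.80 + 10^+0.33) = 0.01510
DIC = [CO2*]/α₀ = 2.779×10^-4 / 0.01510 = 18.4 mmol/kg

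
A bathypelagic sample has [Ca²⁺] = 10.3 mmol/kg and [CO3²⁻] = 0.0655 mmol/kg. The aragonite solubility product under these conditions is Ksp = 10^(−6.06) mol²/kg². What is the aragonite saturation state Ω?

Ksp = 10^(−6.06) = 8.710×10^-7
Ω = [Ca²⁺][CO3²⁻]/Ksp = (10.3×10^-3)(0.0655×10^-3) / 8.710×10^-7 = 0.775

Ω = 0.775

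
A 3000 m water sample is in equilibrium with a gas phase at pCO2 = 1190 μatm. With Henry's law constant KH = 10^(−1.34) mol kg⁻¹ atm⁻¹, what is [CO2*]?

KH = 10^(−1.34) = 4.571×10^-2 mol kg⁻¹ atm⁻¹
[CO2*] = KH · pCO2 = 4.571×10^-2 × 1190×10^-6 atm = 5.44×10^-5 mol/kg

[CO2*] = 54.4 μmol/kg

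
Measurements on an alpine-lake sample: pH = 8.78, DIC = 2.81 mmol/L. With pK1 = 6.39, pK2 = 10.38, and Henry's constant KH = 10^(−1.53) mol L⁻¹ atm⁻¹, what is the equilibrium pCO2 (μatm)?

pCO2 = 377 μatm

α₀ = 1 / (1 + K1/[H⁺] + K1K2/[H⁺]²) = 1 / (1 + 10^+2.39 + 10^+0.79)
   = 1 / (1 + 245.47 + 6.1660) = 1/252.64 = 0.003958
[CO2*] = α₀ × DIC = 0.003958 × 2.81 = 0.01112 mmol/L = 11.12 μmol/L
pCO2 = [CO2*]/KH = 1.112×10^-5 / 2.951×10^-2 = 377 μatm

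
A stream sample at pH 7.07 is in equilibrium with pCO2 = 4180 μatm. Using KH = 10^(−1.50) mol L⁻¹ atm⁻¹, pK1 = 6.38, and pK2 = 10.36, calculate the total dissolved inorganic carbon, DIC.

DIC = 0.780 mmol/L

[CO2*] = KH · pCO2 = 10^(−1.50) × 4180×10^-6 = 1.322×10^-4 mol/L
α₀ = 1/(1 + K1/[H⁺] + K1K2/[H⁺]²) = 1/(1 + 10^+0.69 + 10^-2.60) = 0.1695
DIC = [CO2*]/α₀ = 1.322×10^-4 / 0.1695 = 0.780 mmol/L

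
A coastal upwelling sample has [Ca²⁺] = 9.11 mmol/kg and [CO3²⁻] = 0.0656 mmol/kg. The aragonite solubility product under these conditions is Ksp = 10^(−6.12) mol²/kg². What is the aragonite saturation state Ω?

Ksp = 10^(−6.12) = 7.586×10^-7
Ω = [Ca²⁺][CO3²⁻]/Ksp = (9.11×10^-3)(0.0656×10^-3) / 7.586×10^-7 = 0.788

Ω = 0.788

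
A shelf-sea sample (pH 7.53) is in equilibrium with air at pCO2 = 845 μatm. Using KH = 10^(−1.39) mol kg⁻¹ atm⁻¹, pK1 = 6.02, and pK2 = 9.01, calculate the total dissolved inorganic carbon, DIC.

[CO2*] = KH · pCO2 = 10^(−1.39) × 845×10^-6 = 3.442×10^-5 mol/kg
α₀ = 1/(1 + K1/[H⁺] + K1K2/[H⁺]²) = 1/(1 + 10^+1.51 + 10^+0.03) = 0.02904
DIC = [CO2*]/α₀ = 3.442×10^-5 / 0.02904 = 1.19 mmol/kg

DIC = 1.19 mmol/kg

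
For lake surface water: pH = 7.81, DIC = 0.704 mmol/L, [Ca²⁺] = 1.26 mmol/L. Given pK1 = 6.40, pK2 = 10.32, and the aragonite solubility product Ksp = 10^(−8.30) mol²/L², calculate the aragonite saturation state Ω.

Ω = 0.525

α₂ = 1 / (1 + [H⁺]/K2 + [H⁺]²/(K1K2)) = 1 / (1 + 10^+2.51 + 10^+1.10)
   = 1 / (1 + 323.59 + 12.589) = 1/337.18 = 0.002966
[CO3²⁻] = α₂ × DIC = 0.002966 × 0.704 = 0.002088 mmol/L = 2.088 μmol/L
Ksp = 10^(−8.30) = 5.012×10^-9
Ω = [Ca²⁺][CO3²⁻]/Ksp = (1.26×10^-3)(2.088×10^-6) / 5.012×10^-9 = 0.525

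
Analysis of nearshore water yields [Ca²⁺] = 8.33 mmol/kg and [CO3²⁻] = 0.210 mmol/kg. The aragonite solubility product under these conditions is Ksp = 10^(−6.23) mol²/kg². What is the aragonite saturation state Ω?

Ksp = 10^(−6.23) = 5.888×10^-7
Ω = [Ca²⁺][CO3²⁻]/Ksp = (8.33×10^-3)(0.210×10^-3) / 5.888×10^-7 = 2.97

Ω = 2.97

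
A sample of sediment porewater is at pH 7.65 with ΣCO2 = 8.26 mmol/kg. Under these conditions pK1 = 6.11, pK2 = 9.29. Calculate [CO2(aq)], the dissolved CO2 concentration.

[CO2*] = 0.226 mmol/kg

α₀ = 1 / (1 + K1/[H⁺] + K1K2/[H⁺]²) = 1 / (1 + 10^+1.54 + 10^-0.10)
   = 1 / (1 + 34.674 + 0.79433) = 1/36.468 = 0.02742
[CO2*] = α₀ × DIC = 0.02742 × 8.26 = 0.226 mmol/kg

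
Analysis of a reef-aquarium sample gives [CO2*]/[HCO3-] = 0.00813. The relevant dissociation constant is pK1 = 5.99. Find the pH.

pH = 8.08

From K1 = [H⁺][HCO3-]/[CO2*]:  pH = pK1 − log₁₀([CO2*]/[HCO3-])
log₁₀(0.00813) = -2.090
pH = 5.99 − (-2.090) = 8.08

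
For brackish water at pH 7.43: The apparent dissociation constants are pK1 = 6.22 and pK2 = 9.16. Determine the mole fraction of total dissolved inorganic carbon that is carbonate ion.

α₂ = 0.0172

α₂ = 1 / (1 + [H⁺]/K2 + [H⁺]²/(K1K2)) = 1 / (1 + 10^+1.73 + 10^+0.52)
   = 1 / (1 + 53.703 + 3.3113) = 1/58.014 = 0.01724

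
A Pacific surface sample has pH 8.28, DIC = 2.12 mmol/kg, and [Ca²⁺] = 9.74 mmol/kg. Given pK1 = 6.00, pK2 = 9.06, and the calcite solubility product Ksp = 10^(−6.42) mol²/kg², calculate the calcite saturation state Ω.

Ω = 7.70

α₂ = 1 / (1 + [H⁺]/K2 + [H⁺]²/(K1K2)) = 1 / (1 + 10^+0.78 + 10^-1.50)
   = 1 / (1 + 6.0256 + 0.031623) = 1/7.0572 = 0.1417
[CO3²⁻] = α₂ × DIC = 0.1417 × 2.12 = 0.3004 mmol/kg
Ksp = 10^(−6.42) = 3.802×10^-7
Ω = [Ca²⁺][CO3²⁻]/Ksp = (9.74×10^-3)(3.004×10^-4) / 3.802×10^-7 = 7.70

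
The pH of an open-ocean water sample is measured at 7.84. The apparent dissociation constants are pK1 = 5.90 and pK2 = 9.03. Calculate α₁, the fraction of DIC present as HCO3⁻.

α₁ = 0.929

α₁ = 1 / (1 + [H⁺]/K1 + K2/[H⁺]) = 1 / (1 + 10^-1.94 + 10^-1.19)
   = 1 / (1 + 0.011482 + 0.064565) = 1/1.0760 = 0.9293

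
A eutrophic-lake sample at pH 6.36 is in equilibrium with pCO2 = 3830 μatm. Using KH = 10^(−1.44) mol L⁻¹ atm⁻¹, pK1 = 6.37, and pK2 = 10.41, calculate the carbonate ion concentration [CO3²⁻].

[CO2*] = KH · pCO2 = 10^(−1.44) × 3830×10^-6 = 1.391×10^-4 mol/L
α₀ = 1/(1 + K1/[H⁺] + K1K2/[H⁺]²) = 1/(1 + 10^-0.01 + 10^-4.06) = 0.5057
DIC = [CO2*]/α₀ = 1.391×10^-4 / 0.5057 = 0.2750 mmol/L
[CO3²⁻] = α₂·DIC; α₂ = 4.405×10^-5, so [CO3²⁻] = 4.405×10^-5 × 0.2750 = 1.21×10^-5 mmol/L = 0.0121 μmol/L

[CO3²⁻] = 0.0121 μmol/L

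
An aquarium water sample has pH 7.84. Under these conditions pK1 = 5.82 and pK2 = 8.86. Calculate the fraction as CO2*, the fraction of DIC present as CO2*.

α₀ = 0.00864

α₀ = 1 / (1 + K1/[H⁺] + K1K2/[H⁺]²) = 1 / (1 + 10^+2.02 + 10^+1.00)
   = 1 / (1 + 104.71 + 10.000) = 1/115.71 = 0.008642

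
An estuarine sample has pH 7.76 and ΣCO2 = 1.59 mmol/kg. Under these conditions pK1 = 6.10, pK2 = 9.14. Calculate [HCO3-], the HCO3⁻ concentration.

[HCO3⁻] = 1.49 mmol/kg

α₁ = 1 / (1 + [H⁺]/K1 + K2/[H⁺]) = 1 / (1 + 10^-1.66 + 10^-1.38)
   = 1 / (1 + 0.021878 + 0.041687) = 1/1.0636 = 0.9402
[HCO3⁻] = α₁ × DIC = 0.9402 × 1.59 = 1.49 mmol/kg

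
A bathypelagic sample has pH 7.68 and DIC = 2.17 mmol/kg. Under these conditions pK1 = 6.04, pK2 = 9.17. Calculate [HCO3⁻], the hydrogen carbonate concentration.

[HCO3⁻] = 2.06 mmol/kg

α₁ = 1 / (1 + [H⁺]/K1 + K2/[H⁺]) = 1 / (1 + 10^-1.64 + 10^-1.49)
   = 1 / (1 + 0.022909 + 0.032359) = 1/1.0553 = 0.9476
[HCO3⁻] = α₁ × DIC = 0.9476 × 2.17 = 2.06 mmol/kg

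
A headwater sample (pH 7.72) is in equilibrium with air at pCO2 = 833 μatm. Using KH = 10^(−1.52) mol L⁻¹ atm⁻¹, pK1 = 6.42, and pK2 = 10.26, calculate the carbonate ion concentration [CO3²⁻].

[CO3²⁻] = 1.45 μmol/L

[CO2*] = KH · pCO2 = 10^(−1.52) × 833×10^-6 = 2.516×10^-5 mol/L
α₀ = 1/(1 + K1/[H⁺] + K1K2/[H⁺]²) = 1/(1 + 10^+1.30 + 10^-1.24) = 0.04760
DIC = [CO2*]/α₀ = 2.516×10^-5 / 0.04760 = 0.5285 mmol/L
[CO3²⁻] = α₂·DIC; α₂ = 0.002739, so [CO3²⁻] = 0.002739 × 0.5285 = 0.00145 mmol/L = 1.45 μmol/L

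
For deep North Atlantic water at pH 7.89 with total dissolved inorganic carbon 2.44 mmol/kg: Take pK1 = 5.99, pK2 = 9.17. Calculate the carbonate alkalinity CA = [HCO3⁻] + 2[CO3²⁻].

CA = 2.53 mmol/kg

CA = [HCO3⁻] + 2[CO3²⁻] = (α₁ + 2α₂)·DIC
At pH 7.89: [H⁺]/K1 = 10^-1.90 = 0.012589, K2/[H⁺] = 10^-1.28 = 0.052481
α₁ = 1/(1 + 0.012589 + 0.052481) = 1/1.0651 = 0.9389; α₂ = α₁·K2/[H⁺] = 0.04927
α₁ + 2α₂ = 1.0375
CA = 1.0375 × 2.44 = 2.53 mmol/kg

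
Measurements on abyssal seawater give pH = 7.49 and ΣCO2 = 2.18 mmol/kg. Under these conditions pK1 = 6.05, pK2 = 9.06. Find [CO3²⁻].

[CO3²⁻] = 0.0552 mmol/kg

α₂ = 1 / (1 + [H⁺]/K2 + [H⁺]²/(K1K2)) = 1 / (1 + 10^+1.57 + 10^+0.13)
   = 1 / (1 + 37.154 + 1.3490) = 1/39.502 = 0.02531
[CO3²⁻] = α₂ × DIC = 0.02531 × 2.18 = 0.0552 mmol/kg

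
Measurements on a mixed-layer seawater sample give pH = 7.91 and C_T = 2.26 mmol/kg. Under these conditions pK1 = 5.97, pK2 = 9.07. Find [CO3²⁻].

[CO3²⁻] = 0.145 mmol/kg

α₂ = 1 / (1 + [H⁺]/K2 + [H⁺]²/(K1K2)) = 1 / (1 + 10^+1.16 + 10^-0.78)
   = 1 / (1 + 14.454 + 0.16596) = 1/15.620 = 0.06402
[CO3²⁻] = α₂ × DIC = 0.06402 × 2.26 = 0.145 mmol/kg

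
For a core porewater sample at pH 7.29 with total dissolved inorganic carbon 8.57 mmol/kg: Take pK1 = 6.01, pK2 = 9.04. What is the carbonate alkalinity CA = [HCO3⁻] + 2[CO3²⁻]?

CA = [HCO3⁻] + 2[CO3²⁻] = (α₁ + 2α₂)·DIC
At pH 7.29: [H⁺]/K1 = 10^-1.28 = 0.052481, K2/[H⁺] = 10^-1.75 = 0.017783
α₁ = 1/(1 + 0.052481 + 0.017783) = 1/1.0703 = 0.9343; α₂ = α₁·K2/[H⁺] = 0.01662
α₁ + 2α₂ = 0.9676
CA = 0.9676 × 8.57 = 8.29 mmol/kg

CA = 8.29 mmol/kg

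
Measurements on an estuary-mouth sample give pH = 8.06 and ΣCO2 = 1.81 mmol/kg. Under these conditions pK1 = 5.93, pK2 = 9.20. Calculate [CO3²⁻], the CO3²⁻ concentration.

α₂ = 1 / (1 + [H⁺]/K2 + [H⁺]²/(K1K2)) = 1 / (1 + 10^+1.14 + 10^-0.99)
   = 1 / (1 + 13.804 + 0.10233) = 1/14.906 = 0.06709
[CO3²⁻] = α₂ × DIC = 0.06709 × 1.81 = 0.121 mmol/kg

[CO3²⁻] = 0.121 mmol/kg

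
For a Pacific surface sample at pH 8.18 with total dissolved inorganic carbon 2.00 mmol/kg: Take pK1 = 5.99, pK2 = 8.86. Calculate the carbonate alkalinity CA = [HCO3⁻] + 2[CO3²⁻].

CA = 2.33 mmol/kg

CA = [HCO3⁻] + 2[CO3²⁻] = (α₁ + 2α₂)·DIC
At pH 8.18: [H⁺]/K1 = 10^-2.19 = 0.0064565, K2/[H⁺] = 10^-0.68 = 0.20893
α₁ = 1/(1 + 0.0064565 + 0.20893) = 1/1.2154 = 0.8228; α₂ = α₁·K2/[H⁺] = 0.1719
α₁ + 2α₂ = 1.1666
CA = 1.1666 × 2.00 = 2.33 mmol/kg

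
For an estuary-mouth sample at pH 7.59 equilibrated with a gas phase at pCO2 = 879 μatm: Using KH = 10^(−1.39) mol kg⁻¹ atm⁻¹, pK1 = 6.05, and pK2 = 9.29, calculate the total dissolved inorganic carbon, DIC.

DIC = 1.30 mmol/kg

[CO2*] = KH · pCO2 = 10^(−1.39) × 879×10^-6 = 3.581×10^-5 mol/kg
α₀ = 1/(1 + K1/[H⁺] + K1K2/[H⁺]²) = 1/(1 + 10^+1.54 + 10^-0.16) = 0.02750
DIC = [CO2*]/α₀ = 3.581×10^-5 / 0.02750 = 1.30 mmol/kg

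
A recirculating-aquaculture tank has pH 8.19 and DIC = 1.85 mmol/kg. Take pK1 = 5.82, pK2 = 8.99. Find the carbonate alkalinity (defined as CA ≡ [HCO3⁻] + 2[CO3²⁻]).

CA = 2.10 mmol/kg

CA = [HCO3⁻] + 2[CO3²⁻] = (α₁ + 2α₂)·DIC
At pH 8.19: [H⁺]/K1 = 10^-2.37 = 0.0042658, K2/[H⁺] = 10^-0.80 = 0.15849
α₁ = 1/(1 + 0.0042658 + 0.15849) = 1/1.1628 = 0.8600; α₂ = α₁·K2/[H⁺] = 0.1363
α₁ + 2α₂ = 1.1326
CA = 1.1326 × 1.85 = 2.10 mmol/kg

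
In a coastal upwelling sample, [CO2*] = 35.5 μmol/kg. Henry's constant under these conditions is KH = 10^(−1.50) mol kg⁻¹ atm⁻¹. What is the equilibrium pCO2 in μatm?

KH = 10^(−1.50) = 3.162×10^-2 mol kg⁻¹ atm⁻¹
pCO2 = [CO2*]/KH = 35.5×10^-6 / 3.162×10^-2 = 1.12×10^-3 atm = 1120 μatm

pCO2 = 1120 μatm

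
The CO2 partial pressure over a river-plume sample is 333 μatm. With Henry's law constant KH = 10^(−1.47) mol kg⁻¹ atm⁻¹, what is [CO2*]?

[CO2*] = 11.3 μmol/kg

KH = 10^(−1.47) = 3.388×10^-2 mol kg⁻¹ atm⁻¹
[CO2*] = KH · pCO2 = 3.388×10^-2 × 333×10^-6 atm = 1.13×10^-5 mol/kg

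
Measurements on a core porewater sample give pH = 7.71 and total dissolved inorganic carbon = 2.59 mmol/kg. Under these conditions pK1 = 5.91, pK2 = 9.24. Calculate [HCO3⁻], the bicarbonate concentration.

[HCO3⁻] = 2.48 mmol/kg

α₁ = 1 / (1 + [H⁺]/K1 + K2/[H⁺]) = 1 / (1 + 10^-1.80 + 10^-1.53)
   = 1 / (1 + 0.015849 + 0.029512) = 1/1.0454 = 0.9566
[HCO3⁻] = α₁ × DIC = 0.9566 × 2.59 = 2.48 mmol/kg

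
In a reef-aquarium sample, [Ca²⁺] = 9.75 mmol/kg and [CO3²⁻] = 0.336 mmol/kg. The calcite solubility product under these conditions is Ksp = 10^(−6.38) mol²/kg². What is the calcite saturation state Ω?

Ω = 7.86

Ksp = 10^(−6.38) = 4.169×10^-7
Ω = [Ca²⁺][CO3²⁻]/Ksp = (9.75×10^-3)(0.336×10^-3) / 4.169×10^-7 = 7.86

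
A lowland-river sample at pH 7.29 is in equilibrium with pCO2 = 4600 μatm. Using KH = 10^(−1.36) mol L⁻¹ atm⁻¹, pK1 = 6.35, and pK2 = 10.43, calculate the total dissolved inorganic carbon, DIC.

[CO2*] = KH · pCO2 = 10^(−1.36) × 4600×10^-6 = 2.008×10^-4 mol/L
α₀ = 1/(1 + K1/[H⁺] + K1K2/[H⁺]²) = 1/(1 + 10^+0.94 + 10^-2.20) = 0.1029
DIC = [CO2*]/α₀ = 2.008×10^-4 / 0.1029 = 1.95 mmol/L

DIC = 1.95 mmol/L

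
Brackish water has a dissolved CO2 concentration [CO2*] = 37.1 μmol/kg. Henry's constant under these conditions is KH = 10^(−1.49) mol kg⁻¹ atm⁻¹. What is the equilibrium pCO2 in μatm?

KH = 10^(−1.49) = 3.236×10^-2 mol kg⁻¹ atm⁻¹
pCO2 = [CO2*]/KH = 37.1×10^-6 / 3.236×10^-2 = 1.15×10^-3 atm = 1150 μatm

pCO2 = 1150 μatm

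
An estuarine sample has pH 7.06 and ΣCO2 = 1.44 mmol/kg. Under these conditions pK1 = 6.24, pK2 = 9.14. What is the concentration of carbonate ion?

[CO3²⁻] = 10.3 μmol/kg

α₂ = 1 / (1 + [H⁺]/K2 + [H⁺]²/(K1K2)) = 1 / (1 + 10^+2.08 + 10^+1.26)
   = 1 / (1 + 120.23 + 18.197) = 1/139.42 = 0.007172
[CO3²⁻] = α₂ × DIC = 0.007172 × 1.44 = 0.0103 mmol/kg = 10.3 μmol/kg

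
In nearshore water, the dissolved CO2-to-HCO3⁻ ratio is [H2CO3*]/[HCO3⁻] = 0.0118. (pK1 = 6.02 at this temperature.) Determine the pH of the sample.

pH = 7.95

From K1 = [H⁺][HCO3⁻]/[H2CO3*]:  pH = pK1 − log₁₀([H2CO3*]/[HCO3⁻])
log₁₀(0.0118) = -1.928
pH = 6.02 − (-1.928) = 7.95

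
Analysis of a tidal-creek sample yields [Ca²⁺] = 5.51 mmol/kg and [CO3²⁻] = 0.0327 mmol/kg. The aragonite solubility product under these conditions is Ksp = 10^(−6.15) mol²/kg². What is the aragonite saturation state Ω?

Ω = 0.255

Ksp = 10^(−6.15) = 7.079×10^-7
Ω = [Ca²⁺][CO3²⁻]/Ksp = (5.51×10^-3)(0.0327×10^-3) / 7.079×10^-7 = 0.255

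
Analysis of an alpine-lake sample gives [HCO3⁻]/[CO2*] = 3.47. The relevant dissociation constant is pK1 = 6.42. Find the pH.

From K1 = [H⁺][HCO3⁻]/[CO2*]:  pH = pK1 + log₁₀([HCO3⁻]/[CO2*])
log₁₀(3.47) = +0.540
pH = 6.42 + (+0.540) = 6.96

pH = 6.96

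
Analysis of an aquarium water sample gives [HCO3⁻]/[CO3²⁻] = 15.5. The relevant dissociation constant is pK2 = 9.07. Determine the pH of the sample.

pH = 7.88

From K2 = [H⁺][CO3²⁻]/[HCO3⁻]:  pH = pK2 − log₁₀([HCO3⁻]/[CO3²⁻])
log₁₀(15.5) = +1.190
pH = 9.07 − (+1.190) = 7.88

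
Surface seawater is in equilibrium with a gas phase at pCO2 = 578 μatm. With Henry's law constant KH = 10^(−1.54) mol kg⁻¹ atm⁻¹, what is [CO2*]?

KH = 10^(−1.54) = 2.884×10^-2 mol kg⁻¹ atm⁻¹
[CO2*] = KH · pCO2 = 2.884×10^-2 × 578×10^-6 atm = 1.67×10^-5 mol/kg

[CO2*] = 16.7 μmol/kg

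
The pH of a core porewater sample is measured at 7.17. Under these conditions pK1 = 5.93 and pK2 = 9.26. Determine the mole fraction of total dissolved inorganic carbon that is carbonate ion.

α₂ = 0.00763

α₂ = 1 / (1 + [H⁺]/K2 + [H⁺]²/(K1K2)) = 1 / (1 + 10^+2.09 + 10^+0.85)
   = 1 / (1 + 123.03 + 7.0795) = 1/131.11 = 0.007627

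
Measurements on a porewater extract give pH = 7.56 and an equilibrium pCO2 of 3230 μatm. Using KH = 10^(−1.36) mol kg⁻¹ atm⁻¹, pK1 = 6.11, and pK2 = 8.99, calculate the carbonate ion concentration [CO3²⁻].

[CO2*] = KH · pCO2 = 10^(−1.36) × 3230×10^-6 = 1.410×10^-4 mol/kg
α₀ = 1/(1 + K1/[H⁺] + K1K2/[H⁺]²) = 1/(1 + 10^+1.45 + 10^+0.02) = 0.03308
DIC = [CO2*]/α₀ = 1.410×10^-4 / 0.03308 = 4.262 mmol/kg
[CO3²⁻] = α₂·DIC; α₂ = 0.03464, so [CO3²⁻] = 0.03464 × 4.262 = 0.148 mmol/kg

[CO3²⁻] = 0.148 mmol/kg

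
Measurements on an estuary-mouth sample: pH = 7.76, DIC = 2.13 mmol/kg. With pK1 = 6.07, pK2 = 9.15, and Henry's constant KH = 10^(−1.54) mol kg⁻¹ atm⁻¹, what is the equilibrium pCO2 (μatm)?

pCO2 = 1420 μatm

α₀ = 1 / (1 + K1/[H⁺] + K1K2/[H⁺]²) = 1 / (1 + 10^+1.69 + 10^+0.30)
   = 1 / (1 + 48.978 + 1.9953) = 1/51.973 = 0.01924
[CO2*] = α₀ × DIC = 0.01924 × 2.13 = 0.04098 mmol/kg
pCO2 = [CO2*]/KH = 4.098×10^-5 / 2.884×10^-2 = 1420 μatm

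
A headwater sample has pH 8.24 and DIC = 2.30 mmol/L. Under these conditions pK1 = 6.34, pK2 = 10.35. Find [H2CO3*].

α₀ = 1 / (1 + K1/[H⁺] + K1K2/[H⁺]²) = 1 / (1 + 10^+1.90 + 10^-0.21)
   = 1 / (1 + 79.433 + 0.61660) = 1/81.049 = 0.01234
[CO2*] = α₀ × DIC = 0.01234 × 2.30 = 0.0284 mmol/L

[CO2*] = 0.0284 mmol/L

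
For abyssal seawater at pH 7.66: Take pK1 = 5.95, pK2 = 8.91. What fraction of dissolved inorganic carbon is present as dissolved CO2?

α₀ = 1 / (1 + K1/[H⁺] + K1K2/[H⁺]²) = 1 / (1 + 10^+1.71 + 10^+0.46)
   = 1 / (1 + 51.286 + 2.8840) = 1/55.170 = 0.01813

α₀ = 0.0181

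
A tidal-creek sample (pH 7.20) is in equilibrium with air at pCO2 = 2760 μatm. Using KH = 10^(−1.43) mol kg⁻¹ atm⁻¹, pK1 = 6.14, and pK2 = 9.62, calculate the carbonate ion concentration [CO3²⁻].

[CO3²⁻] = 4.48 μmol/kg

[CO2*] = KH · pCO2 = 10^(−1.43) × 2760×10^-6 = 1.025×10^-4 mol/kg
α₀ = 1/(1 + K1/[H⁺] + K1K2/[H⁺]²) = 1/(1 + 10^+1.06 + 10^-1.36) = 0.07984
DIC = [CO2*]/α₀ = 1.025×10^-4 / 0.07984 = 1.284 mmol/kg
[CO3²⁻] = α₂·DIC; α₂ = 0.003485, so [CO3²⁻] = 0.003485 × 1.284 = 0.00448 mmol/kg = 4.48 μmol/kg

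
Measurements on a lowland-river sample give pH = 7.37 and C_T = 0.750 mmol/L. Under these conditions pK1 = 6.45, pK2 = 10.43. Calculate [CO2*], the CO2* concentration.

[CO2*] = 0.0804 mmol/L

α₀ = 1 / (1 + K1/[H⁺] + K1K2/[H⁺]²) = 1 / (1 + 10^+0.92 + 10^-2.14)
   = 1 / (1 + 8.3176 + 0.0072444) = 1/9.3249 = 0.1072
[CO2*] = α₀ × DIC = 0.1072 × 0.750 = 0.0804 mmol/L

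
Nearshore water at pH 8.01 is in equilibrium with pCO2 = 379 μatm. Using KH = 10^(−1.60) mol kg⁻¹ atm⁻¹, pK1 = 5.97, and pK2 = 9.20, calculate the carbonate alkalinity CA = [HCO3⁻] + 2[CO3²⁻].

[CO2*] = KH · pCO2 = 10^(−1.60) × 379×10^-6 = 9.520×10^-6 mol/kg
α₀ = 1/(1 + K1/[H⁺] + K1K2/[H⁺]²) = 1/(1 + 10^+2.04 + 10^+0.85) = 0.008494
DIC = [CO2*]/α₀ = 9.520×10^-6 / 0.008494 = 1.121 mmol/kg
CA = (α₁ + 2α₂)·DIC = (0.9314 + 2×0.06013) × 1.121 = 1.18 mmol/kg

CA = 1.18 mmol/kg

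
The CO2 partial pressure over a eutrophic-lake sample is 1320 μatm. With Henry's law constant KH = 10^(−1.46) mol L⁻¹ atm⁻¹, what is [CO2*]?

KH = 10^(−1.46) = 3.467×10^-2 mol L⁻¹ atm⁻¹
[CO2*] = KH · pCO2 = 3.467×10^-2 × 1320×10^-6 atm = 4.58×10^-5 mol/L

[CO2*] = 45.8 μmol/L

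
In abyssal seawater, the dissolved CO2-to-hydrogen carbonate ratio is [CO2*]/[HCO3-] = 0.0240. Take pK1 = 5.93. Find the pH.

pH = 7.55

From K1 = [H⁺][HCO3-]/[CO2*]:  pH = pK1 − log₁₀([CO2*]/[HCO3-])
log₁₀(0.0240) = -1.620
pH = 5.93 − (-1.620) = 7.55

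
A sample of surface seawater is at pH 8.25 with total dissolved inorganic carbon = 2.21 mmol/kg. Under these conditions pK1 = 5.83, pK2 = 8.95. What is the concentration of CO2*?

[CO2*] = 6.98 μmol/kg

α₀ = 1 / (1 + K1/[H⁺] + K1K2/[H⁺]²) = 1 / (1 + 10^+2.42 + 10^+1.72)
   = 1 / (1 + 263.03 + 52.481) = 1/316.51 = 0.003159
[CO2*] = α₀ × DIC = 0.003159 × 2.21 = 0.00698 mmol/kg = 6.98 μmol/kg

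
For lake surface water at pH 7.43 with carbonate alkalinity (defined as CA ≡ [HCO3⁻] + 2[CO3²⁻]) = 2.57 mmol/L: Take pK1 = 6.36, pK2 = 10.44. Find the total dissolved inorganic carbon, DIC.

DIC = 2.79 mmol/L

CA = [HCO3⁻] + 2[CO3²⁻] = (α₁ + 2α₂)·DIC
At pH 7.43: [H⁺]/K1 = 10^-1.07 = 0.085114, K2/[H⁺] = 10^-3.01 = 0.00097724
α₁ = 1/(1 + 0.085114 + 0.00097724) = 1/1.0861 = 0.9207; α₂ = α₁·K2/[H⁺] = 0.0008998
α₁ + 2α₂ = 0.9225
DIC = CA / (α₁ + 2α₂) = 2.57 / 0.9225 = 2.79 mmol/L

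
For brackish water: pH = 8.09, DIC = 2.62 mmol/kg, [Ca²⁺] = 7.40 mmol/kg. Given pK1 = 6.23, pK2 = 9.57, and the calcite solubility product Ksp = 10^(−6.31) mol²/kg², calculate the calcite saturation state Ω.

Ω = 1.25

α₂ = 1 / (1 + [H⁺]/K2 + [H⁺]²/(K1K2)) = 1 / (1 + 10^+1.48 + 10^-0.38)
   = 1 / (1 + 30.200 + 0.41687) = 1/31.616 = 0.03163
[CO3²⁻] = α₂ × DIC = 0.03163 × 2.62 = 0.08287 mmol/kg
Ksp = 10^(−6.31) = 4.898×10^-7
Ω = [Ca²⁺][CO3²⁻]/Ksp = (7.40×10^-3)(8.287×10^-5) / 4.898×10^-7 = 1.25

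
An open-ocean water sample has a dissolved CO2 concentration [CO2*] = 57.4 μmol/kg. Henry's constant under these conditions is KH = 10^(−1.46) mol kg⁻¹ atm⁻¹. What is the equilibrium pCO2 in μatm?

pCO2 = 1660 μatm

KH = 10^(−1.46) = 3.467×10^-2 mol kg⁻¹ atm⁻¹
pCO2 = [CO2*]/KH = 57.4×10^-6 / 3.467×10^-2 = 1.66×10^-3 atm = 1660 μatm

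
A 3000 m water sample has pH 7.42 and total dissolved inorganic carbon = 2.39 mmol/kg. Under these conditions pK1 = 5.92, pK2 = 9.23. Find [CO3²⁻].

[CO3²⁻] = 0.0354 mmol/kg

α₂ = 1 / (1 + [H⁺]/K2 + [H⁺]²/(K1K2)) = 1 / (1 + 10^+1.81 + 10^+0.31)
   = 1 / (1 + 64.565 + 2.0417) = 1/67.607 = 0.01479
[CO3²⁻] = α₂ × DIC = 0.01479 × 2.39 = 0.0354 mmol/kg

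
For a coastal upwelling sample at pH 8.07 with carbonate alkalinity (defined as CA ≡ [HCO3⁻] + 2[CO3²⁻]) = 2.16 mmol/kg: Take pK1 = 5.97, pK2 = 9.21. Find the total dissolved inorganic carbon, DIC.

DIC = 2.04 mmol/kg

CA = [HCO3⁻] + 2[CO3²⁻] = (α₁ + 2α₂)·DIC
At pH 8.07: [H⁺]/K1 = 10^-2.10 = 0.0079433, K2/[H⁺] = 10^-1.14 = 0.072444
α₁ = 1/(1 + 0.0079433 + 0.072444) = 1/1.0804 = 0.9256; α₂ = α₁·K2/[H⁺] = 0.06705
α₁ + 2α₂ = 1.0597
DIC = CA / (α₁ + 2α₂) = 2.16 / 1.0597 = 2.04 mmol/kg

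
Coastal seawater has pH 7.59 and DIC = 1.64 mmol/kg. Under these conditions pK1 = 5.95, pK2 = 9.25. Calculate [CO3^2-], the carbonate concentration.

α₂ = 1 / (1 + [H⁺]/K2 + [H⁺]²/(K1K2)) = 1 / (1 + 10^+1.66 + 10^+0.02)
   = 1 / (1 + 45.709 + 1.0471) = 1/47.756 = 0.02094
[CO3²⁻] = α₂ × DIC = 0.02094 × 1.64 = 0.0343 mmol/kg

[CO3²⁻] = 0.0343 mmol/kg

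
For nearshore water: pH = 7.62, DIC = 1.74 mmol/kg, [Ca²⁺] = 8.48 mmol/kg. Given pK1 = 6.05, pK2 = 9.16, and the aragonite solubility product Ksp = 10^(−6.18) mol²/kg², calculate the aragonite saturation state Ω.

α₂ = 1 / (1 + [H⁺]/K2 + [H⁺]²/(K1K2)) = 1 / (1 + 10^+1.54 + 10^-0.03)
   = 1 / (1 + 34.674 + 0.93325) = 1/36.607 = 0.02732
[CO3²⁻] = α₂ × DIC = 0.02732 × 1.74 = 0.04753 mmol/kg
Ksp = 10^(−6.18) = 6.607×10^-7
Ω = [Ca²⁺][CO3²⁻]/Ksp = (8.48×10^-3)(4.753×10^-5) / 6.607×10^-7 = 0.610

Ω = 0.610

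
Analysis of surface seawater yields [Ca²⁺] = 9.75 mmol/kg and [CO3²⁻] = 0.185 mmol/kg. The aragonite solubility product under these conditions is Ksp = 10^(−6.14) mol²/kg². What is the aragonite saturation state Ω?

Ksp = 10^(−6.14) = 7.244×10^-7
Ω = [Ca²⁺][CO3²⁻]/Ksp = (9.75×10^-3)(0.185×10^-3) / 7.244×10^-7 = 2.49

Ω = 2.49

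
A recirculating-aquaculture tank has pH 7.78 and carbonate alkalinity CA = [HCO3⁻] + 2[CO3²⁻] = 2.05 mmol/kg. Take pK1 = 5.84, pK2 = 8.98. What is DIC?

DIC = 1.96 mmol/kg

CA = [HCO3⁻] + 2[CO3²⁻] = (α₁ + 2α₂)·DIC
At pH 7.78: [H⁺]/K1 = 10^-1.94 = 0.011482, K2/[H⁺] = 10^-1.20 = 0.063096
α₁ = 1/(1 + 0.011482 + 0.063096) = 1/1.0746 = 0.9306; α₂ = α₁·K2/[H⁺] = 0.05872
α₁ + 2α₂ = 1.0480
DIC = CA / (α₁ + 2α₂) = 2.05 / 1.0480 = 1.96 mmol/kg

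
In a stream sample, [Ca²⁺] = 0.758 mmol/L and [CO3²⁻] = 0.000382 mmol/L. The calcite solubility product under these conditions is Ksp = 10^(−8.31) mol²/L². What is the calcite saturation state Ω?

Ksp = 10^(−8.31) = 4.898×10^-9
Ω = [Ca²⁺][CO3²⁻]/Ksp = (0.758×10^-3)(0.000382×10^-3) / 4.898×10^-9 = 0.0591

Ω = 0.0591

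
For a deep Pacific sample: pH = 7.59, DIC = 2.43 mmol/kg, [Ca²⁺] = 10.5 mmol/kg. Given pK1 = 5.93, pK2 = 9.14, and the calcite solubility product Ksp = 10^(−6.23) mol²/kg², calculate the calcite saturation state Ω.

α₂ = 1 / (1 + [H⁺]/K2 + [H⁺]²/(K1K2)) = 1 / (1 + 10^+1.55 + 10^-0.11)
   = 1 / (1 + 35.481 + 0.77625) = 1/37.258 = 0.02684
[CO3²⁻] = α₂ × DIC = 0.02684 × 2.43 = 0.06522 mmol/kg
Ksp = 10^(−6.23) = 5.888×10^-7
Ω = [Ca²⁺][CO3²⁻]/Ksp = (10.5×10^-3)(6.522×10^-5) / 5.888×10^-7 = 1.16

Ω = 1.16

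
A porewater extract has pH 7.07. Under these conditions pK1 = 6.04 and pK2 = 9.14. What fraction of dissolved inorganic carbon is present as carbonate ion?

α₂ = 0.00772

α₂ = 1 / (1 + [H⁺]/K2 + [H⁺]²/(K1K2)) = 1 / (1 + 10^+2.07 + 10^+1.04)
   = 1 / (1 + 117.49 + 10.965) = 1/129.45 = 0.007725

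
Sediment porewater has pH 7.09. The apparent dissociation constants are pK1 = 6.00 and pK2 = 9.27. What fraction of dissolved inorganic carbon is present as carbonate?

α₂ = 1 / (1 + [H⁺]/K2 + [H⁺]²/(K1K2)) = 1 / (1 + 10^+2.18 + 10^+1.09)
   = 1 / (1 + 151.36 + 12.303) = 1/164.66 = 0.006073

α₂ = 0.00607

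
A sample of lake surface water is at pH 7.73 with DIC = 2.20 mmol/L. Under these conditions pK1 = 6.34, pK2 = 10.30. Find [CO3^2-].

α₂ = 1 / (1 + [H⁺]/K2 + [H⁺]²/(K1K2)) = 1 / (1 + 10^+2.57 + 10^+1.18)
   = 1 / (1 + 371.54 + 15.136) = 1/387.67 = 0.002580
[CO3²⁻] = α₂ × DIC = 0.002580 × 2.20 = 0.00567 mmol/L = 5.67 μmol/L

[CO3²⁻] = 5.67 μmol/L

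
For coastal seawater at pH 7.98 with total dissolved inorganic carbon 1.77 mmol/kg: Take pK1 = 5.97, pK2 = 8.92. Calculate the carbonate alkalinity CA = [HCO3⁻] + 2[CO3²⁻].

CA = [HCO3⁻] + 2[CO3²⁻] = (α₁ + 2α₂)·DIC
At pH 7.98: [H⁺]/K1 = 10^-2.01 = 0.0097724, K2/[H⁺] = 10^-0.94 = 0.11482
α₁ = 1/(1 + 0.0097724 + 0.11482) = 1/1.1246 = 0.8892; α₂ = α₁·K2/[H⁺] = 0.1021
α₁ + 2α₂ = 1.0934
CA = 1.0934 × 1.77 = 1.94 mmol/kg

CA = 1.94 mmol/kg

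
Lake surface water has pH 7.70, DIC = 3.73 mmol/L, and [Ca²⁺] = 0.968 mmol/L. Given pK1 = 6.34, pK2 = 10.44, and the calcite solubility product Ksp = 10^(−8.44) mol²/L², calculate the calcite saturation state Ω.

Ω = 1.73

α₂ = 1 / (1 + [H⁺]/K2 + [H⁺]²/(K1K2)) = 1 / (1 + 10^+2.74 + 10^+1.38)
   = 1 / (1 + 549.54 + 23.988) = 1/574.53 = 0.001741
[CO3²⁻] = α₂ × DIC = 0.001741 × 3.73 = 0.006492 mmol/L = 6.492 μmol/L
Ksp = 10^(−8.44) = 3.631×10^-9
Ω = [Ca²⁺][CO3²⁻]/Ksp = (0.968×10^-3)(6.492×10^-6) / 3.631×10^-9 = 1.73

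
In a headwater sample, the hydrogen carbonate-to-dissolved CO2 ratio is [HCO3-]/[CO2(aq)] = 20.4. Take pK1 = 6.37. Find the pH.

pH = 7.68

From K1 = [H⁺][HCO3-]/[CO2(aq)]:  pH = pK1 + log₁₀([HCO3-]/[CO2(aq)])
log₁₀(20.4) = +1.310
pH = 6.37 + (+1.310) = 7.68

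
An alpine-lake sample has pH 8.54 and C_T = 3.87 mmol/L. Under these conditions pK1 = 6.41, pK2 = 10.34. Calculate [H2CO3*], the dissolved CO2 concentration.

α₀ = 1 / (1 + K1/[H⁺] + K1K2/[H⁺]²) = 1 / (1 + 10^+2.13 + 10^+0.33)
   = 1 / (1 + 134.90 + 2.1380) = 1/138.03 = 0.007245
[CO2*] = α₀ × DIC = 0.007245 × 3.87 = 0.0280 mmol/L

[CO2*] = 0.0280 mmol/L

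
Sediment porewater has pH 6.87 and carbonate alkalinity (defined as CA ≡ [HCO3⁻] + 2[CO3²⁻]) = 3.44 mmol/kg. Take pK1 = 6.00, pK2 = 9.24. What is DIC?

DIC = 3.89 mmol/kg

CA = [HCO3⁻] + 2[CO3²⁻] = (α₁ + 2α₂)·DIC
At pH 6.87: [H⁺]/K1 = 10^-0.87 = 0.13490, K2/[H⁺] = 10^-2.37 = 0.0042658
α₁ = 1/(1 + 0.13490 + 0.0042658) = 1/1.1392 = 0.8778; α₂ = α₁·K2/[H⁺] = 0.003745
α₁ + 2α₂ = 0.8853
DIC = CA / (α₁ + 2α₂) = 3.44 / 0.8853 = 3.89 mmol/kg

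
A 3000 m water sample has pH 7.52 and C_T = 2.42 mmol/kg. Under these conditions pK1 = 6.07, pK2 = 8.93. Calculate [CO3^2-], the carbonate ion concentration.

α₂ = 1 / (1 + [H⁺]/K2 + [H⁺]²/(K1K2)) = 1 / (1 + 10^+1.41 + 10^-0.04)
   = 1 / (1 + 25.704 + 0.91201) = 1/27.616 = 0.03621
[CO3²⁻] = α₂ × DIC = 0.03621 × 2.42 = 0.0876 mmol/kg

[CO3²⁻] = 0.0876 mmol/kg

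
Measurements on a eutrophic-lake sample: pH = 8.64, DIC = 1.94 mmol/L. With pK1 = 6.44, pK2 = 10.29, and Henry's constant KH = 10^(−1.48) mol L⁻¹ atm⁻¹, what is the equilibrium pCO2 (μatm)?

α₀ = 1 / (1 + K1/[H⁺] + K1K2/[H⁺]²) = 1 / (1 + 10^+2.20 + 10^+0.55)
   = 1 / (1 + 158.49 + 3.5481) = 1/163.04 = 0.006134
[CO2*] = α₀ × DIC = 0.006134 × 1.94 = 0.01190 mmol/L = 11.90 μmol/L
pCO2 = [CO2*]/KH = 1.190×10^-5 / 3.311×10^-2 = 359 μatm

pCO2 = 359 μatm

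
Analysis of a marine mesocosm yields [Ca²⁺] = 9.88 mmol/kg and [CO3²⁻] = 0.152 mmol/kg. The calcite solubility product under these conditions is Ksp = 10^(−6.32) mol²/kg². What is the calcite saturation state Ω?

Ω = 3.14

Ksp = 10^(−6.32) = 4.786×10^-7
Ω = [Ca²⁺][CO3²⁻]/Ksp = (9.88×10^-3)(0.152×10^-3) / 4.786×10^-7 = 3.14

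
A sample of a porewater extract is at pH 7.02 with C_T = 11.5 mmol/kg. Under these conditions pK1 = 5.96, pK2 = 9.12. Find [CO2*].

[CO2*] = 0.915 mmol/kg

α₀ = 1 / (1 + K1/[H⁺] + K1K2/[H⁺]²) = 1 / (1 + 10^+1.06 + 10^-1.04)
   = 1 / (1 + 11.482 + 0.091201) = 1/12.573 = 0.07954
[CO2*] = α₀ × DIC = 0.07954 × 11.5 = 0.915 mmol/kg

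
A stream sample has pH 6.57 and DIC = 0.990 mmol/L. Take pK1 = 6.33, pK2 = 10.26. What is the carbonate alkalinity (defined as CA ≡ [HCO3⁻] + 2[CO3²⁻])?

CA = 0.629 mmol/L

CA = [HCO3⁻] + 2[CO3²⁻] = (α₁ + 2α₂)·DIC
At pH 6.57: [H⁺]/K1 = 10^-0.24 = 0.57544, K2/[H⁺] = 10^-3.69 = 0.00020417
α₁ = 1/(1 + 0.57544 + 0.00020417) = 1/1.5756 = 0.6347; α₂ = α₁·K2/[H⁺] = 0.0001296
α₁ + 2α₂ = 0.6349
CA = 0.6349 × 0.990 = 0.629 mmol/L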